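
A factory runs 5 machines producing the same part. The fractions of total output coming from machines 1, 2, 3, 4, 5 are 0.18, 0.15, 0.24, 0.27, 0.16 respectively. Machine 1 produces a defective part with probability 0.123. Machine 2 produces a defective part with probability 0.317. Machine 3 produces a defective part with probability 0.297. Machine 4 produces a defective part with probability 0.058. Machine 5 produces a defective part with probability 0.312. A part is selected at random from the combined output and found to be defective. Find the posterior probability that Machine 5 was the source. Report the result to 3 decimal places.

P(defective|M1) = 0.123; P(defective|M2) = 0.317; P(defective|M3) = 0.297; P(defective|M4) = 0.058; P(defective|M5) = 0.312.
Prior × likelihood for each source: 0.18·0.123=0.02214, 0.15·0.317=0.04755, 0.24·0.297=0.07128, 0.27·0.058=0.01566, 0.16·0.312=0.04992. Summing gives P(defective) = 0.20655.
P(Machine 5 | defective) = 0.04992 / 0.20655 = 0.242.

Posterior probability ≈ 0.242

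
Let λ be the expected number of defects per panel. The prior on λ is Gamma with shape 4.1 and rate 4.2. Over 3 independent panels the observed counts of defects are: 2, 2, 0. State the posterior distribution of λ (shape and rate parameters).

The Poisson likelihood adds the total count to the shape and the number of exposure periods to the rate. Here ∑xᵢ = 4 and n = 3, so shape 4.1→8.1 and rate 4.2→7.2.

Posterior: Gamma(shape=8.1, rate=7.2)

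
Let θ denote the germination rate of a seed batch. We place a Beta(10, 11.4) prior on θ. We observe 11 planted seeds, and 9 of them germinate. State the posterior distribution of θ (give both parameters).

The binomial likelihood is conjugate to the Beta prior: with 9 successes and 2 failures, the posterior is Beta(10+9, 11.4+2) = Beta(19, 13.4).

Posterior: Beta(19, 13.4)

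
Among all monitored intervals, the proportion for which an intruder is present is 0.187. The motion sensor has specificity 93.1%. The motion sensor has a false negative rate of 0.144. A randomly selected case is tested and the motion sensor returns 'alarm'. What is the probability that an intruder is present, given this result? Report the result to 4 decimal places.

P(H | E) ≈ 0.7405

Write H for 'an intruder is present'. Prior odds H:¬H = 0.187/0.813 = 0.23001. For the 'alarm' outcome, the likelihood ratio is 0.856/0.069 = 12.406.
Posterior odds = 0.23001 × 12.406 = 2.8535, so P(H|E) = 2.8535/(1+2.8535) = 0.7405.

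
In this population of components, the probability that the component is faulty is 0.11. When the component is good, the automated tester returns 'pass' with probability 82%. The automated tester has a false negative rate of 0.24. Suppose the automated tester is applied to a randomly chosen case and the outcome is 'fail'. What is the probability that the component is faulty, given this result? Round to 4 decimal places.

P(H | E) ≈ 0.3429

Write H for 'the component is faulty'. Prior odds H:¬H = 0.11/0.89 = 0.12360. For the 'fail' outcome, the likelihood ratio is 0.76/0.18 = 4.2222.
Posterior odds = 0.12360 × 4.2222 = 0.52185, so P(H|E) = 0.52185/(1+0.52185) = 0.3429.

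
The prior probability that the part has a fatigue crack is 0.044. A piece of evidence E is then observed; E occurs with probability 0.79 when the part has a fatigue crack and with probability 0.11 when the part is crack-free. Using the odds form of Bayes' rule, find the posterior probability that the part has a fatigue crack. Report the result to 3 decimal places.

Posterior probability ≈ 0.248

Prior odds = 0.044/(1−0.044) = 0.046025.
Likelihood ratio for E = 0.79/0.11 = 7.1818.
Posterior odds = prior odds × LR = 0.33054.
Posterior probability = odds/(1+odds) = 0.33054/1.3305 = 0.248.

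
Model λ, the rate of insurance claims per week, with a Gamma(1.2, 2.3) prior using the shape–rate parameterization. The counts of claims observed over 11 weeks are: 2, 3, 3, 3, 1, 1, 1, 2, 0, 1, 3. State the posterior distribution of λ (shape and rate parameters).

The Poisson likelihood adds the total count to the shape and the number of exposure periods to the rate. Here ∑xᵢ = 20 and n = 11, so shape 1.2→21.2 and rate 2.3→13.3.

Posterior: Gamma(shape=21.2, rate=13.3)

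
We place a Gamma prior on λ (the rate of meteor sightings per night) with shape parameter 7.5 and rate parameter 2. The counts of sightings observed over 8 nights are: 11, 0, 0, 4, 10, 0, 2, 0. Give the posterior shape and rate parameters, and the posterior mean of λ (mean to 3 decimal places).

The Poisson likelihood adds the total count to the shape and the number of exposure periods to the rate. Here ∑xᵢ = 27 and n = 8, so shape 7.5→34.5 and rate 2→10.
Posterior mean = shape/rate = 34.5/10 = 3.450.

Posterior: Gamma(shape=34.5, rate=10); mean ≈ 3.450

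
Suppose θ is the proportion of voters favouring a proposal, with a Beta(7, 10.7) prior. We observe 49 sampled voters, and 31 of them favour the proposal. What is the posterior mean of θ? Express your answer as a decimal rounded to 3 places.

Posterior mean ≈ 0.570

The binomial likelihood is conjugate to the Beta prior: with 31 successes and 18 failures, the posterior is Beta(7+31, 10.7+18) = Beta(38, 28.7).
Posterior mean = α/(α+β) = 38/66.7 = 0.570.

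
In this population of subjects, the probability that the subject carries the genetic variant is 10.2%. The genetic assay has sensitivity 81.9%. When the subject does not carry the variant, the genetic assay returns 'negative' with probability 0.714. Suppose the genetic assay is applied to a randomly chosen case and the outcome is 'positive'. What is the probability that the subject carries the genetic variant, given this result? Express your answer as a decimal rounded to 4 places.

Write H for 'the subject carries the genetic variant'. Prior odds H:¬H = 0.102/0.898 = 0.11359. For the 'positive' outcome, the likelihood ratio is 0.819/0.286 = 2.8636.
Posterior odds = 0.11359 × 2.8636 = 0.32527, so P(H|E) = 0.32527/(1+0.32527) = 0.2454.

P(H | E) ≈ 0.2454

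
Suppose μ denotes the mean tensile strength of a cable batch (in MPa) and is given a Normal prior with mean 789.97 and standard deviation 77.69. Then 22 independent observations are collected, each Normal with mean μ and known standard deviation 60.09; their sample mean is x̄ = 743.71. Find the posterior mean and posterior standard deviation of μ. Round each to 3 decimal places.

Posterior mean ≈ 744.935; posterior SD ≈ 12.641

Prior precision 1/τ₀² = 1/77.69² = 0.00016568; data precision n/σ² = 22/60.09² = 0.00609282.
Posterior precision = 0.00016568 + 0.00609282 = 0.00625850, giving posterior SD = 1/√0.00625850 = 12.641.
Posterior mean = (0.00016568·789.97 + 0.00609282·743.71) / 0.00625850 = 744.935.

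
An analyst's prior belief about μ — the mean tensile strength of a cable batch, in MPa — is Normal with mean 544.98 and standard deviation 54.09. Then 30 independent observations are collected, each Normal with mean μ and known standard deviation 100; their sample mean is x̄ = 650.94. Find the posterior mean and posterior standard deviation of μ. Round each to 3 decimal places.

Posterior mean ≈ 640.103; posterior SD ≈ 17.299

Prior precision 1/τ₀² = 1/54.09² = 0.00034180; data precision n/σ² = 30/100² = 0.00300000.
Posterior precision = 0.00034180 + 0.00300000 = 0.00334180, giving posterior SD = 1/√0.00334180 = 17.299.
Posterior mean = (0.00034180·544.98 + 0.00300000·650.94) / 0.00334180 = 640.103.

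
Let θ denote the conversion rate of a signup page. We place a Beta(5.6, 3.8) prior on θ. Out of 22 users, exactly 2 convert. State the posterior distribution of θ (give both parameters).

Posterior: Beta(7.6, 23.8)

Observing 2 successes and 20 failures updates Beta(5.6, 3.8) by adding the success and failure counts to the two shape parameters: α = 5.6+2 = 7.6, β = 3.8+20 = 23.8.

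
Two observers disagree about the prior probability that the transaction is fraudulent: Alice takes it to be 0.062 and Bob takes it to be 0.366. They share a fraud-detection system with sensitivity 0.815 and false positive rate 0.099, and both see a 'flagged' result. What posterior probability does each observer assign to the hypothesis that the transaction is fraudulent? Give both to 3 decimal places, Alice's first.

The likelihood ratio for a 'flagged' result is 0.815/0.099 = 8.2323.
Alice: prior odds 0.062/0.938 = 0.066098; posterior odds 0.54414; posterior probability 0.352.
Bob: prior odds 0.366/0.634 = 0.57729; posterior odds 4.7524; posterior probability 0.826.

Alice: 0.352; Bob: 0.826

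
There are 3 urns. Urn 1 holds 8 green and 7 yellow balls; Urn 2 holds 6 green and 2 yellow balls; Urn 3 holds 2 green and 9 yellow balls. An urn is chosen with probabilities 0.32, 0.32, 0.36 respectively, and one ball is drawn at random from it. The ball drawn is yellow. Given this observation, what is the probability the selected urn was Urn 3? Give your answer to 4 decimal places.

P(yellow|Urn 1) = 0.4667; P(yellow|Urn 2) = 0.25; P(yellow|Urn 3) = 0.8182.
Prior × likelihood for each source: 0.32·0.4667=0.1493, 0.32·0.25=0.08000, 0.36·0.8182=0.2945. Summing gives P(yellow) = 0.52388.
P(Urn 3 | yellow) = 0.2945 / 0.52388 = 0.5622.

Posterior probability ≈ 0.5622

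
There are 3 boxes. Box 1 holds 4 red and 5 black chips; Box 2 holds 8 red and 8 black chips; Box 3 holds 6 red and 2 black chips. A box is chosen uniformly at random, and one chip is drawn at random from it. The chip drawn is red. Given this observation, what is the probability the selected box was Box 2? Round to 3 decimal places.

Tabulate prior·likelihood by source: [1] prior 0.333333, lik 0.4444, product 0.1481; [2] prior 0.333333, lik 0.5, product 0.1667; [3] prior 0.333333, lik 0.75, product 0.2500.
Normalizing constant = 0.56481; the posterior for Box 2 is its product over the sum, 0.1667/0.56481 = 0.295.

Posterior probability ≈ 0.295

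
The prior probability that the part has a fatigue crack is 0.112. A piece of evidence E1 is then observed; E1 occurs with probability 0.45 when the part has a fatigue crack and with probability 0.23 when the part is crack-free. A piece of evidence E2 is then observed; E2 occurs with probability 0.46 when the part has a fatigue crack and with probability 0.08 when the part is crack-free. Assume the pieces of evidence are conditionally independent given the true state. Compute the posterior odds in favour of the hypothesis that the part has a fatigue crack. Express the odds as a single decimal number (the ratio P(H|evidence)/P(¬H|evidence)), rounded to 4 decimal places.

Prior odds = 0.112/(1−0.112) = 0.12613.
Likelihood ratio for E1 = 0.45/0.23 = 1.9565.
Likelihood ratio for E2 = 0.46/0.08 = 5.7500.
Posterior odds = prior odds × LR₁ × LR₂ = 1.4189.

Posterior odds ≈ 1.4189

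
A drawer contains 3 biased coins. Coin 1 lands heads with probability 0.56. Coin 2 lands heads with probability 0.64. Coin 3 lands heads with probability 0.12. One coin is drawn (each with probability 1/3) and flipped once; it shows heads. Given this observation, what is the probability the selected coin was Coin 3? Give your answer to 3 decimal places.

P(heads|C1) = 0.56; P(heads|C2) = 0.64; P(heads|C3) = 0.12.
Prior × likelihood for each source: 0.333333·0.56=0.1867, 0.333333·0.64=0.2133, 0.333333·0.12=0.04000. Summing gives P(heads) = 0.44000.
P(Coin 3 | heads) = 0.04000 / 0.44000 = 0.091.

Posterior probability ≈ 0.091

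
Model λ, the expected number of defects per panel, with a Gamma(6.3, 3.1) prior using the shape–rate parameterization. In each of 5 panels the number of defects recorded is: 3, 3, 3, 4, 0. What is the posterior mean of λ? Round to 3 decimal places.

Total count ∑xᵢ = 13 over n = 5 panels.
Gamma is conjugate to the Poisson likelihood: posterior is Gamma(shape = 6.3+13 = 19.3, rate = 3.1+5 = 8.1).
Posterior mean = shape/rate = 19.3/8.1 = 2.383.

Posterior mean ≈ 2.383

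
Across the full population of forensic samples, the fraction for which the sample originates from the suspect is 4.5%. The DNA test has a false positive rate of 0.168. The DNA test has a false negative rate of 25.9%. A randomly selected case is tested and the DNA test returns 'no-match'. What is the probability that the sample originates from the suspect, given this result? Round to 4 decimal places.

P(H | E) ≈ 0.0145

Let H be the event that the sample originates from the suspect. P(H) = 0.045, so P(¬H) = 0.955. With E the 'no-match' result, P(E|H) = 0.259 and P(E|¬H) = 0.832.
P(E) = 0.259·0.045 + 0.832·0.955 = 0.011655 + 0.79456 = 0.80621.
By Bayes' theorem, P(H|E) = 0.011655 / 0.80621 = 0.0145.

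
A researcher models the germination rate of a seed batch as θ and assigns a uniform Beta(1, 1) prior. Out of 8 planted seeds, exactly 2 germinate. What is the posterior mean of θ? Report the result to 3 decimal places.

Observing 2 successes and 6 failures updates Beta(1, 1) by adding the success and failure counts to the two shape parameters: α = 1+2 = 3, β = 1+6 = 7.
E[θ | data] = 3/(3+7) = 0.300.

Posterior mean ≈ 0.300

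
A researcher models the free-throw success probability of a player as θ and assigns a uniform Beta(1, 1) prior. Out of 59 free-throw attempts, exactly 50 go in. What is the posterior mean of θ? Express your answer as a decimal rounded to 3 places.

Posterior mean ≈ 0.836

Observing 50 successes and 9 failures updates Beta(1, 1) by adding the success and failure counts to the two shape parameters: α = 1+50 = 51, β = 1+9 = 10.
Posterior mean = α/(α+β) = 51/61 = 0.836.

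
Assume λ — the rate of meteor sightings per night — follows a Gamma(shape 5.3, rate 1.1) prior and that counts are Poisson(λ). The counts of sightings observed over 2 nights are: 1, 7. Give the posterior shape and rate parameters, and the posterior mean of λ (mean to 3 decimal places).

Posterior: Gamma(shape=13.3, rate=3.1); mean ≈ 4.290

The Poisson likelihood adds the total count to the shape and the number of exposure periods to the rate. Here ∑xᵢ = 8 and n = 2, so shape 5.3→13.3 and rate 1.1→3.1.
Posterior mean = shape/rate = 13.3/3.1 = 4.290.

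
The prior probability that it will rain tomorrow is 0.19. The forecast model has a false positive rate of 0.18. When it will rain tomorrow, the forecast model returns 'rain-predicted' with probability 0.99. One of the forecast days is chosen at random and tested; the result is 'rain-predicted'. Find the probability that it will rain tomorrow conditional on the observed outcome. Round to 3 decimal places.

Write H for 'it will rain tomorrow'. Prior odds H:¬H = 0.19/0.81 = 0.23457. For the 'rain-predicted' outcome, the likelihood ratio is 0.99/0.18 = 5.5000.
Posterior odds = 0.23457 × 5.5000 = 1.2901, so P(H|E) = 1.2901/(1+1.2901) = 0.563.

P(H | E) ≈ 0.563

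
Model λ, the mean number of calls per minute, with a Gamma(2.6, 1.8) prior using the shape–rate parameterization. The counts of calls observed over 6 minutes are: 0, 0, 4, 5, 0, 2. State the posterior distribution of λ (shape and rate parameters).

The Poisson likelihood adds the total count to the shape and the number of exposure periods to the rate. Here ∑xᵢ = 11 and n = 6, so shape 2.6→13.6 and rate 1.8→7.8.

Posterior: Gamma(shape=13.6, rate=7.8)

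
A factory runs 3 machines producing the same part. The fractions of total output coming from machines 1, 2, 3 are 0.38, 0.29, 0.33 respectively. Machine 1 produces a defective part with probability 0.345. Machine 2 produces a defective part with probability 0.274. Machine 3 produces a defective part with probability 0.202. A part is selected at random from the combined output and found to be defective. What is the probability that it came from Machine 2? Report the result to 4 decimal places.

Posterior probability ≈ 0.2866

Tabulate prior·likelihood by source: [1] prior 0.38, lik 0.345, product 0.1311; [2] prior 0.29, lik 0.274, product 0.07946; [3] prior 0.33, lik 0.202, product 0.06666.
Normalizing constant = 0.27722; the posterior for Machine 2 is its product over the sum, 0.07946/0.27722 = 0.2866.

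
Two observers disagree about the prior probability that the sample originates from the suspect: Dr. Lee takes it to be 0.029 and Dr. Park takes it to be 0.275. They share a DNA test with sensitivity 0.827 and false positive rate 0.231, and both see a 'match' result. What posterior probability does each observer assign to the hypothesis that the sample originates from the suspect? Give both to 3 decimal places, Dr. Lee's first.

The likelihood ratio for a 'match' result is 0.827/0.231 = 3.5801.
Dr. Lee: prior odds 0.029/0.971 = 0.029866; posterior odds 0.10692; posterior probability 0.097.
Dr. Park: prior odds 0.275/0.725 = 0.37931; posterior odds 1.3580; posterior probability 0.576.

Dr. Lee: 0.097; Dr. Park: 0.576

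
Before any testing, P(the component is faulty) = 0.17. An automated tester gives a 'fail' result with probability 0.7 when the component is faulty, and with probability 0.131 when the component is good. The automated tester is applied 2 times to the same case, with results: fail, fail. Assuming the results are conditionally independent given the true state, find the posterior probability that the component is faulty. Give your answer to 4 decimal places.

With H the event that the component is faulty, the joint likelihood of the observed sequence is P(data|H) = 0.7·0.7 = 0.49000 and P(data|¬H) = 0.131·0.131 = 0.017161.
Bayes: P(H|data) = 0.17·0.49000 / (0.17·0.49000 + 0.83·0.017161) = 0.083300/0.097544 = 0.8540.

Posterior P(H) ≈ 0.8540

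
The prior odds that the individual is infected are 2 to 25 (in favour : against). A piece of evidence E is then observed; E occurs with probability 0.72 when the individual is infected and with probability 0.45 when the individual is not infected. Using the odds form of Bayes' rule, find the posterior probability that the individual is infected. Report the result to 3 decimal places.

Posterior probability ≈ 0.113

Prior odds = 2/25 = 0.080000. In log-odds, ln(0.080000) = -2.5257.
Add log likelihood ratio: ln(1.6000) = 0.47000.
Posterior log-odds = -2.0557, so posterior odds = exp(-2.0557) = 0.12800. Converting, P(H|E) = 0.12800/1.1280 = 0.113.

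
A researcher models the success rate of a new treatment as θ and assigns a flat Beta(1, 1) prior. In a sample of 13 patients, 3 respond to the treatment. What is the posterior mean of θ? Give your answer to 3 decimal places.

Observing 3 successes and 10 failures updates Beta(1, 1) by adding the success and failure counts to the two shape parameters: α = 1+3 = 4, β = 1+10 = 11.
Posterior mean = α/(α+β) = 4/15 = 0.267.

Posterior mean ≈ 0.267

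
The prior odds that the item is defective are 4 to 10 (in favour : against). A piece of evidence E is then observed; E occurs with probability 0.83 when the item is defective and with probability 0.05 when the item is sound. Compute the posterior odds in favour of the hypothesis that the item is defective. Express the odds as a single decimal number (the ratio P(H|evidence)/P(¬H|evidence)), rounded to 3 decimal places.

Posterior odds ≈ 6.640

Prior odds = 4/10 = 0.40000.
Likelihood ratio for E = 0.83/0.05 = 16.600.
Posterior odds = prior odds × LR = 6.6400.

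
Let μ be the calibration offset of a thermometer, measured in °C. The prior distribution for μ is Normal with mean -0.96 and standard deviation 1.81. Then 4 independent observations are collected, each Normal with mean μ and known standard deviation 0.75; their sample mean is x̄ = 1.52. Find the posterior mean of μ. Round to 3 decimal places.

Prior precision 1/τ₀² = 1/1.81² = 0.305241; data precision n/σ² = 4/0.75² = 7.11111.
Posterior precision = 0.305241 + 7.11111 = 7.41635.
Posterior mean = (0.305241·-0.96 + 7.11111·1.52) / 7.41635 = 1.418.

Posterior mean ≈ 1.418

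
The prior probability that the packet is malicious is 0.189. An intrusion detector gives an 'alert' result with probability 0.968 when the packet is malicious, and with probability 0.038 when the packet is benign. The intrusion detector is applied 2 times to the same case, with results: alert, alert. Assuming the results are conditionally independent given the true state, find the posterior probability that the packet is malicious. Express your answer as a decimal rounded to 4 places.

Let H be the event that the packet is malicious; start with P(H) = 0.189. P('alert'|H) = 0.968, P('alert'|¬H) = 0.038.
Update on result 1 ('alert'): P(H) ← 0.968·0.1890 / (0.968·0.1890 + 0.038·0.8110) = 0.18295/0.21377 = 0.8558.
Update on result 2 ('alert'): P(H) ← 0.968·0.8558 / (0.968·0.8558 + 0.038·0.1442) = 0.82845/0.83393 = 0.9934.

Posterior P(H) ≈ 0.9934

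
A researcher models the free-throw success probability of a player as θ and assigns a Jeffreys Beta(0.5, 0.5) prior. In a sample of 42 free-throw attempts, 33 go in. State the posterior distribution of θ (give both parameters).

Observing 33 successes and 9 failures updates Beta(0.5, 0.5) by adding the success and failure counts to the two shape parameters: α = 0.5+33 = 33.5, β = 0.5+9 = 9.5.

Posterior: Beta(33.5, 9.5)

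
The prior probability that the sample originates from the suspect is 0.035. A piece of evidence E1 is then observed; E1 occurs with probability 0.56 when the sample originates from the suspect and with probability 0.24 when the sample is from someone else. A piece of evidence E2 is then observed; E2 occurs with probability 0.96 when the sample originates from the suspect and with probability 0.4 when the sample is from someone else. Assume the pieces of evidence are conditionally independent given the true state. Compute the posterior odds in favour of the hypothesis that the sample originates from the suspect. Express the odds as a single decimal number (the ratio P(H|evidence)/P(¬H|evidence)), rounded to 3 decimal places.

Prior odds = 0.035/(1−0.035) = 0.036269. In log-odds, ln(0.036269) = -3.3168.
Add log likelihood ratios: ln(2.3333) + ln(2.4000) = 1.7228.
Posterior log-odds = -1.5940, so posterior odds = exp(-1.5940) = 0.20311.

Posterior odds ≈ 0.203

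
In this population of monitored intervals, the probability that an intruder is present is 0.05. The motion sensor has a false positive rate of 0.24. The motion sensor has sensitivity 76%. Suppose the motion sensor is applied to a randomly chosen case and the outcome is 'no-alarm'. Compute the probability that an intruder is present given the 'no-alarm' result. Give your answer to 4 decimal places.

P(H | E) ≈ 0.0163

Let H be the event that an intruder is present. P(H) = 0.05, so P(¬H) = 0.95. With E the 'no-alarm' result, P(E|H) = 0.24 and P(E|¬H) = 0.76.
P(E) = 0.24·0.05 + 0.76·0.95 = 0.012000 + 0.72200 = 0.73400.
By Bayes' theorem, P(H|E) = 0.012000 / 0.73400 = 0.0163.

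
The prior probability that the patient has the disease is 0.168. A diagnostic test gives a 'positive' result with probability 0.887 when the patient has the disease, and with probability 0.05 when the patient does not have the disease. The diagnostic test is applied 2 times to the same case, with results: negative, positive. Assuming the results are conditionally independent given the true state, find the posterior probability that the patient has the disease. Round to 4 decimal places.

Posterior P(H) ≈ 0.2988

Let H be the event that the patient has the disease; start with P(H) = 0.168. P('positive'|H) = 0.887, P('positive'|¬H) = 0.05.
Update on result 1 ('negative'): P(H) ← 0.113·0.1680 / (0.113·0.1680 + 0.95·0.8320) = 0.018984/0.80938 = 0.0235.
Update on result 2 ('positive'): P(H) ← 0.887·0.0235 / (0.887·0.0235 + 0.05·0.9765) = 0.020804/0.069632 = 0.2988.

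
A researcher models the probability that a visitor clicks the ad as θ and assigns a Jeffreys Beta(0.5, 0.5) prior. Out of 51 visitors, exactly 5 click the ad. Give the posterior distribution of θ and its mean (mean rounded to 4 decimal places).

Posterior: Beta(5.5, 46.5); mean ≈ 0.1058

The binomial likelihood is conjugate to the Beta prior: with 5 successes and 46 failures, the posterior is Beta(0.5+5, 0.5+46) = Beta(5.5, 46.5).
Posterior mean = α/(α+β) = 5.5/52 = 0.1058.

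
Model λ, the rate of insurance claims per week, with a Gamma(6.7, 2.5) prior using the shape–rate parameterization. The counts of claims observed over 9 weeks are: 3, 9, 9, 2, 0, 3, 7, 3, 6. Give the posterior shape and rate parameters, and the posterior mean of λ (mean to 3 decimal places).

Posterior: Gamma(shape=48.7, rate=11.5); mean ≈ 4.235

The Poisson likelihood adds the total count to the shape and the number of exposure periods to the rate. Here ∑xᵢ = 42 and n = 9, so shape 6.7→48.7 and rate 2.5→11.5.
E[λ | data] = 48.7/11.5 = 4.235.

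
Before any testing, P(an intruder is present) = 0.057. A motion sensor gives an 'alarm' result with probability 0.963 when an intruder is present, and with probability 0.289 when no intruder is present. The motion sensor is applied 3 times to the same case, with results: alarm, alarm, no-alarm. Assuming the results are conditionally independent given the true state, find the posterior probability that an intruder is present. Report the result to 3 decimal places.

Posterior P(H) ≈ 0.034

Let H be the event that an intruder is present; start with P(H) = 0.057. P('alarm'|H) = 0.963, P('alarm'|¬H) = 0.289.
Update on result 1 ('alarm'): P(H) ← 0.963·0.0570 / (0.963·0.0570 + 0.289·0.9430) = 0.054891/0.32742 = 0.1676.
Update on result 2 ('alarm'): P(H) ← 0.963·0.1676 / (0.963·0.1676 + 0.289·0.8324) = 0.16145/0.40199 = 0.4016.
Update on result 3 ('no-alarm'): P(H) ← 0.037·0.4016 / (0.037·0.4016 + 0.711·0.5984) = 0.014860/0.44031 = 0.0337.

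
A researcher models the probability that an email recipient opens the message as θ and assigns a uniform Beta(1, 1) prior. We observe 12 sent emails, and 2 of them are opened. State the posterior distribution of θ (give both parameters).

Posterior: Beta(3, 11)

Observing 2 successes and 10 failures updates Beta(1, 1) by adding the success and failure counts to the two shape parameters: α = 1+2 = 3, β = 1+10 = 11.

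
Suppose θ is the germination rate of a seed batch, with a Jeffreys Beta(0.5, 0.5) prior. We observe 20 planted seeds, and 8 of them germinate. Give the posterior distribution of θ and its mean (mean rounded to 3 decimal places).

Posterior: Beta(8.5, 12.5); mean ≈ 0.405

The binomial likelihood is conjugate to the Beta prior: with 8 successes and 12 failures, the posterior is Beta(0.5+8, 0.5+12) = Beta(8.5, 12.5).
E[θ | data] = 8.5/(8.5+12.5) = 0.405.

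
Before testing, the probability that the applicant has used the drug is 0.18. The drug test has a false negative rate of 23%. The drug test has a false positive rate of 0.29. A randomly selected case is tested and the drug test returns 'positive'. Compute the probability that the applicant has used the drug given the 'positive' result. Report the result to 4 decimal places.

P(H | E) ≈ 0.3682

Write H for 'the applicant has used the drug'. Prior odds H:¬H = 0.18/0.82 = 0.21951. For the 'positive' outcome, the likelihood ratio is 0.77/0.29 = 2.6552.
Posterior odds = 0.21951 × 2.6552 = 0.58284, so P(H|E) = 0.58284/(1+0.58284) = 0.3682.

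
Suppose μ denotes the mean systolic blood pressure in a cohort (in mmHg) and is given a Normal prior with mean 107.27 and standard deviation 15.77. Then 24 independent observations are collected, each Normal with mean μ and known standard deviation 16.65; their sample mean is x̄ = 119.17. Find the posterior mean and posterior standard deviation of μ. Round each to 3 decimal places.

With known σ, the Normal prior is conjugate. Weight on the data is w = (n/σ²)/(n/σ² + 1/τ₀²) = 0.0865731/(0.0865731+0.00402102) = 0.95561.
Posterior mean = w·x̄ + (1−w)·μ₀ = 0.95561·119.17 + 0.044385·107.27 = 118.642. Posterior variance = 1/(0.0865731+0.00402102) = 11.0382, so SD = 3.322.

Posterior mean ≈ 118.642; posterior SD ≈ 3.322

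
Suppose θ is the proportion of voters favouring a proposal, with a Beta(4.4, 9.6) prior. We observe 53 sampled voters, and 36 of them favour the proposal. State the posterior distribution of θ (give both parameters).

Observing 36 successes and 17 failures updates Beta(4.4, 9.6) by adding the success and failure counts to the two shape parameters: α = 4.4+36 = 40.4, β = 9.6+17 = 26.6.

Posterior: Beta(40.4, 26.6)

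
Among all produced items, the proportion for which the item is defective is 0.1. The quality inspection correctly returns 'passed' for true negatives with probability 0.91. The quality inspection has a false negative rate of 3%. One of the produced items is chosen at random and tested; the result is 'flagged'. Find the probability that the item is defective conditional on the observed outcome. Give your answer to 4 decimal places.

P(H | E) ≈ 0.5449

Let H be the event that the item is defective. P(H) = 0.1, so P(¬H) = 0.9. With E the 'flagged' result, P(E|H) = 0.97 and P(E|¬H) = 0.09.
P(E) = 0.97·0.1 + 0.09·0.9 = 0.097000 + 0.081000 = 0.17800.
By Bayes' theorem, P(H|E) = 0.097000 / 0.17800 = 0.5449.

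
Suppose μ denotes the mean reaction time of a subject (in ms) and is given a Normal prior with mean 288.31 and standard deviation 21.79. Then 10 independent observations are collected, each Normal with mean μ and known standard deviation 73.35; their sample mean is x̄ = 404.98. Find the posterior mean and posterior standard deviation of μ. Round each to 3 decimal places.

With known σ, the Normal prior is conjugate. Weight on the data is w = (n/σ²)/(n/σ² + 1/τ₀²) = 0.00185866/(0.00185866+0.00210613) = 0.46879.
Posterior mean = w·x̄ + (1−w)·μ₀ = 0.46879·404.98 + 0.53121·288.31 = 343.004. Posterior variance = 1/(0.00185866+0.00210613) = 252.220, so SD = 15.881.

Posterior mean ≈ 343.004; posterior SD ≈ 15.881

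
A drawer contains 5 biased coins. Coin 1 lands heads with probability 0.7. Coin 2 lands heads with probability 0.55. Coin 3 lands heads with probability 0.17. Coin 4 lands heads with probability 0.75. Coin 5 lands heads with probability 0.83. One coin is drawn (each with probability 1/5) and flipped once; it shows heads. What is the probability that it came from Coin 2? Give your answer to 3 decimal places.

Tabulate prior·likelihood by source: [1] prior 0.2, lik 0.7, product 0.1400; [2] prior 0.2, lik 0.55, product 0.1100; [3] prior 0.2, lik 0.17, product 0.03400; [4] prior 0.2, lik 0.75, product 0.1500; [5] prior 0.2, lik 0.83, product 0.1660.
Normalizing constant = 0.60000; the posterior for Coin 2 is its product over the sum, 0.1100/0.60000 = 0.183.

Posterior probability ≈ 0.183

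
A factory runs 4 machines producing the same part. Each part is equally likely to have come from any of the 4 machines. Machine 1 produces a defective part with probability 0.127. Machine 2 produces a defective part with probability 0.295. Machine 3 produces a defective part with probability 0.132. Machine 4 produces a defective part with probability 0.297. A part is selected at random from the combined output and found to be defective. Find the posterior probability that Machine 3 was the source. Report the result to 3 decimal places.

Posterior probability ≈ 0.155

Tabulate prior·likelihood by source: [1] prior 0.25, lik 0.127, product 0.03175; [2] prior 0.25, lik 0.295, product 0.07375; [3] prior 0.25, lik 0.132, product 0.03300; [4] prior 0.25, lik 0.297, product 0.07425.
Normalizing constant = 0.21275; the posterior for Machine 3 is its product over the sum, 0.03300/0.21275 = 0.155.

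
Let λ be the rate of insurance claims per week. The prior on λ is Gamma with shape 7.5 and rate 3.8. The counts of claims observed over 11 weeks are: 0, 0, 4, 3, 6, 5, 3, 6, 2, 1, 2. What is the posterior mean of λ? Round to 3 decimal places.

Posterior mean ≈ 2.669

Total count ∑xᵢ = 32 over n = 11 weeks.
Gamma is conjugate to the Poisson likelihood: posterior is Gamma(shape = 7.5+32 = 39.5, rate = 3.8+11 = 14.8).
Posterior mean = shape/rate = 39.5/14.8 = 2.669.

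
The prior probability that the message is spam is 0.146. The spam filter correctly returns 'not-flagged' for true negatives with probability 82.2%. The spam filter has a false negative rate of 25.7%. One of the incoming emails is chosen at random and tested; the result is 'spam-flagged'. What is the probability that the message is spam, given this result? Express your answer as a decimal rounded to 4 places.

P(H | E) ≈ 0.4164

Write H for 'the message is spam'. Prior odds H:¬H = 0.146/0.854 = 0.17096. For the 'spam-flagged' outcome, the likelihood ratio is 0.743/0.178 = 4.1742.
Posterior odds = 0.17096 × 4.1742 = 0.71361, so P(H|E) = 0.71361/(1+0.71361) = 0.4164.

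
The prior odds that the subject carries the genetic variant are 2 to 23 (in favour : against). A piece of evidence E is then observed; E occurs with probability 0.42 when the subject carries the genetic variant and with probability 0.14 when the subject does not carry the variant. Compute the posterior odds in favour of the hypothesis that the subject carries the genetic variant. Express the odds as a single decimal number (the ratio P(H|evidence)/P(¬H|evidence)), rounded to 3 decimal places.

Posterior odds ≈ 0.261

Prior odds = 2/23 = 0.086957. In log-odds, ln(0.086957) = -2.4423.
Add log likelihood ratio: ln(3.0000) = 1.0986.
Posterior log-odds = -1.3437, so posterior odds = exp(-1.3437) = 0.26087.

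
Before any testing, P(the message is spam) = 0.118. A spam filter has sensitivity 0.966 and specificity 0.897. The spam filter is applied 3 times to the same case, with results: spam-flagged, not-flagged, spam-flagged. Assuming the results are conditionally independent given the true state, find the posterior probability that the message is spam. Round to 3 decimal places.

With H the event that the message is spam, the joint likelihood of the observed sequence is P(data|H) = 0.966·0.034·0.966 = 0.031727 and P(data|¬H) = 0.103·0.897·0.103 = 0.0095163.
Bayes: P(H|data) = 0.118·0.031727 / (0.118·0.031727 + 0.882·0.0095163) = 0.0037438/0.012137 = 0.3085.

Posterior P(H) ≈ 0.308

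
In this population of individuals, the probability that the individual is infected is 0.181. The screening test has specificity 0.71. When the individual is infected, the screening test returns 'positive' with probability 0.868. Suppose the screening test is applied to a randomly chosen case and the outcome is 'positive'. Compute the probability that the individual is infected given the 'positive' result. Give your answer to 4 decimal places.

Let H be the event that the individual is infected. P(H) = 0.181, so P(¬H) = 0.819. With E the 'positive' result, P(E|H) = 0.868 and P(E|¬H) = 0.29.
P(E) = 0.868·0.181 + 0.29·0.819 = 0.15711 + 0.23751 = 0.39462.
By Bayes' theorem, P(H|E) = 0.15711 / 0.39462 = 0.3981.

P(H | E) ≈ 0.3981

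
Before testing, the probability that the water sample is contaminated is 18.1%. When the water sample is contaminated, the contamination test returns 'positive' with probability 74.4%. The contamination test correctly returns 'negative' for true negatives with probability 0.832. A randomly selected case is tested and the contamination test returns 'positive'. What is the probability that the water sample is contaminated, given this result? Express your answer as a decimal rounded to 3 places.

P(H | E) ≈ 0.495

Let H be the event that the water sample is contaminated. P(H) = 0.181, so P(¬H) = 0.819. With E the 'positive' result, P(E|H) = 0.744 and P(E|¬H) = 0.168.
P(E) = 0.744·0.181 + 0.168·0.819 = 0.13466 + 0.13759 = 0.27226.
By Bayes' theorem, P(H|E) = 0.13466 / 0.27226 = 0.495.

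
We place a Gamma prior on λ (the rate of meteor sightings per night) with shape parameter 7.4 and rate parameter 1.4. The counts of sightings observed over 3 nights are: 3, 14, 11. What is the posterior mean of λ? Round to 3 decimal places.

Posterior mean ≈ 8.045

The Poisson likelihood adds the total count to the shape and the number of exposure periods to the rate. Here ∑xᵢ = 28 and n = 3, so shape 7.4→35.4 and rate 1.4→4.4.
Posterior mean = shape/rate = 35.4/4.4 = 8.045.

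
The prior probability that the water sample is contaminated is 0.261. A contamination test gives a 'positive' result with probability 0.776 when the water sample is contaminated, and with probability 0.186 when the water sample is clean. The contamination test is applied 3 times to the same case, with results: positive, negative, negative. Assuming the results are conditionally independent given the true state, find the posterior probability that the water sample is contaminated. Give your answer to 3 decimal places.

Posterior P(H) ≈ 0.100

Let H be the event that the water sample is contaminated; start with P(H) = 0.261. P('positive'|H) = 0.776, P('positive'|¬H) = 0.186.
Update on result 1 ('positive'): P(H) ← 0.776·0.2610 / (0.776·0.2610 + 0.186·0.7390) = 0.20254/0.33999 = 0.5957.
Update on result 2 ('negative'): P(H) ← 0.224·0.5957 / (0.224·0.5957 + 0.814·0.4043) = 0.13344/0.46253 = 0.2885.
Update on result 3 ('negative'): P(H) ← 0.224·0.2885 / (0.224·0.2885 + 0.814·0.7115) = 0.064624/0.64379 = 0.1004.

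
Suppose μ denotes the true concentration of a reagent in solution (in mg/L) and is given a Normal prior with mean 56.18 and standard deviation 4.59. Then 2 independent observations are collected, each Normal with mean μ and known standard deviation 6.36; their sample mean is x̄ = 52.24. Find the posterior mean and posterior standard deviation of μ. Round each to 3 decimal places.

Prior precision 1/τ₀² = 1/4.59² = 0.0474651; data precision n/σ² = 2/6.36² = 0.0494442.
Posterior precision = 0.0474651 + 0.0494442 = 0.0969094, giving posterior SD = 1/√0.0969094 = 3.212.
Posterior mean = (0.0474651·56.18 + 0.0494442·52.24) / 0.0969094 = 54.170.

Posterior mean ≈ 54.170; posterior SD ≈ 3.212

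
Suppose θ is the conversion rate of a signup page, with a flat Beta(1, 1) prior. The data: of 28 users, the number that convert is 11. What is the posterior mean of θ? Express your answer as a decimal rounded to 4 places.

Posterior mean ≈ 0.4000

The binomial likelihood is conjugate to the Beta prior: with 11 successes and 17 failures, the posterior is Beta(1+11, 1+17) = Beta(12, 18).
Posterior mean = α/(α+β) = 12/30 = 0.4000.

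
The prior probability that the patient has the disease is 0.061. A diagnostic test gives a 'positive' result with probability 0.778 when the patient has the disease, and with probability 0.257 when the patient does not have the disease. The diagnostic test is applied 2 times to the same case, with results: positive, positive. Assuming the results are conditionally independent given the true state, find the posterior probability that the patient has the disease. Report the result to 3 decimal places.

With H the event that the patient has the disease, the joint likelihood of the observed sequence is P(data|H) = 0.778·0.778 = 0.60528 and P(data|¬H) = 0.257·0.257 = 0.066049.
Bayes: P(H|data) = 0.061·0.60528 / (0.061·0.60528 + 0.939·0.066049) = 0.036922/0.098942 = 0.3732.

Posterior P(H) ≈ 0.373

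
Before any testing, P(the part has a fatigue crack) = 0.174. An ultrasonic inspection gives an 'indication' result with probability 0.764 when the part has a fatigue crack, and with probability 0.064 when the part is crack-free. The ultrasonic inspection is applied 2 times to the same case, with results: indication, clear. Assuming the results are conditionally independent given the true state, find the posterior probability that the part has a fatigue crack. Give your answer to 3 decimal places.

Posterior P(H) ≈ 0.388

With H the event that the part has a fatigue crack, the joint likelihood of the observed sequence is P(data|H) = 0.764·0.236 = 0.18030 and P(data|¬H) = 0.064·0.936 = 0.059904.
Bayes: P(H|data) = 0.174·0.18030 / (0.174·0.18030 + 0.826·0.059904) = 0.031373/0.080854 = 0.3880.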